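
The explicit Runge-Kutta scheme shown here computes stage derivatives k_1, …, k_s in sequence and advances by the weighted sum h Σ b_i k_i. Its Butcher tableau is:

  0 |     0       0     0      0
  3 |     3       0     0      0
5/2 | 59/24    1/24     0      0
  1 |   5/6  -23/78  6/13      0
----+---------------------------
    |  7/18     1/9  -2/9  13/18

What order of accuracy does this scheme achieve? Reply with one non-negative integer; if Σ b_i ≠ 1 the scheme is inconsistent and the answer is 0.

4

b = (7/18, 1/9, -2/9, 13/18)
c = (0, 3, 5/2, 1)
Ac = (0, 0, 1/8, 7/26)
Σ b_i: 7/18·1 + 1/9·1 + (-2/9)·1 + 13/18·1 = 1 ✓
b·c: 1/9·3 + (-2/9)·5/2 + 13/18·1 = 1/2 ✓
b·c²: 1/9·9 + (-2/9)·25/4 + 13/18·1 = 1/3 ✓
b·Ac: (-2/9)·1/8 + 13/18·7/26 = 1/6 ✓
b·c³: 1/9·27 + (-2/9)·125/8 + 13/18·1 = 1/4 ✓
b·(c∘Ac): (-2/9)·5/16 + 13/18·7/26 = 1/8 ✓
b·Ac²: (-2/9)·3/8 + 13/18·3/13 = 1/12 ✓
b·A²c: 13/18·3/52 = 1/24 ✓; 4 stages ⇒ order 4.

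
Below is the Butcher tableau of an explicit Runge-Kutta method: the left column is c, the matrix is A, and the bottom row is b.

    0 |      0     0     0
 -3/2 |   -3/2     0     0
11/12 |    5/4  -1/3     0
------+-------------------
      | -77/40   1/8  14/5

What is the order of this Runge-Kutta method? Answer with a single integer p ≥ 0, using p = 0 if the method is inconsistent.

1

b = (-77/40, 1/8, 14/5)
c = (0, -3/2, 11/12)
Ac = (0, 0, 1/2)
Σ b_i: (-77/40)·1 + 1/8·1 + 14/5·1 = 1 ✓
b·c: 1/8·(-3/2) + 14/5·11/12 = 571/240 ≠ 1/2 ⇒ order 1.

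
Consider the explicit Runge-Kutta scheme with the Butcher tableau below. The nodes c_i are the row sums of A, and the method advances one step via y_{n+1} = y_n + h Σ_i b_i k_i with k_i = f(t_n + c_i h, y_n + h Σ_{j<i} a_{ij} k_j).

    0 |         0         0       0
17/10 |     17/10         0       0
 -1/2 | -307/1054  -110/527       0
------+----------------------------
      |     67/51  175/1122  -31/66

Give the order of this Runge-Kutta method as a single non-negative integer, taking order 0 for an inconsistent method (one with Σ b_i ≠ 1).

b = (67/51, 175/1122, -31/66)
c = (0, 17/10, -1/2)
Ac = (0, 0, -11/31)
Σ b_i: 67/51·1 + 175/1122·1 + (-31/66)·1 = 1 ✓
b·c: 175/1122·17/10 + (-31/66)·(-1/2) = 1/2 ✓
b·c²: 175/1122·289/100 + (-31/66)·1/4 = 1/3 ✓
b·Ac: (-31/66)·(-11/31) = 1/6 ✓; 3 stages ⇒ order 3.

3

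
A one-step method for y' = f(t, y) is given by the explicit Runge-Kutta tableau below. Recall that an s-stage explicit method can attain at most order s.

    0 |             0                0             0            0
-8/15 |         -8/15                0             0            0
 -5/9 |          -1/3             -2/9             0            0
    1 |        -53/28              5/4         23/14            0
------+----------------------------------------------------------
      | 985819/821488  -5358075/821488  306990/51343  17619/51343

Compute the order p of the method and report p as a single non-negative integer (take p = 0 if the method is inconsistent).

3

b = (985819/821488, -5358075/821488, 306990/51343, 17619/51343)
c = (0, -8/15, -5/9, 1)
Ac = (0, 0, 16/135, -199/126)
Σ b_i: 985819/821488·1 + (-5358075/821488)·1 + 306990/51343·1 + 17619/51343·1 = 1 ✓
b·c: (-5358075/821488)·(-8/15) + 306990/51343·(-5/9) + 17619/51343·1 = 1/2 ✓
b·c²: (-5358075/821488)·64/225 + 306990/51343·25/81 + 17619/51343·1 = 1/3 ✓
b·Ac: 306990/51343·16/135 + 17619/51343·(-199/126) = 1/6 ✓
b·c³: (-5358075/821488)·(-512/3375) + 306990/51343·(-125/729) + 17619/51343·1 = 78913/256715 ≠ 1/4 ⇒ order 3.
b·(c∘Ac): 306990/51343·(-16/243) + 17619/51343·(-199/126) = -288241/308058 ≠ 1/8
b·Ac²: 306990/51343·(-128/2025) + 17619/51343·4891/5670 = -1135747/13862610 ≠ 1/12
b·A²c: 17619/51343·184/945 = 154376/2310435 ≠ 1/24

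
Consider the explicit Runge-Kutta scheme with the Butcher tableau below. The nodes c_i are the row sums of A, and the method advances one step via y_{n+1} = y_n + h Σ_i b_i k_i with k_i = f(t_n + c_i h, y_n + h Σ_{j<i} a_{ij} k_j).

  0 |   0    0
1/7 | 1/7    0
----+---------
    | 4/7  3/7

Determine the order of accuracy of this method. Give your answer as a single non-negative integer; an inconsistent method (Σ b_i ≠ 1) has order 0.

1

b = (4/7, 3/7)
c = (0, 1/7)
Σ b_i: 4/7·1 + 3/7·1 = 1 ✓
b·c: 3/7·1/7 = 3/49 ≠ 1/2 ⇒ order 1.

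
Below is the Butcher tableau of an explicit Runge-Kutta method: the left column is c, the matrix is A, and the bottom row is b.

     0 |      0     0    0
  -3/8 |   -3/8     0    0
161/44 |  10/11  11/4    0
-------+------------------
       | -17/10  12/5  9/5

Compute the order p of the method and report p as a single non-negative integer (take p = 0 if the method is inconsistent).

0

b = (-17/10, 12/5, 9/5)
c = (0, -3/8, 161/44)
Ac = (0, 0, -33/32)
Σ b_i: (-17/10)·1 + 12/5·1 + 9/5·1 = 5/2 ≠ 1 ⇒ order 0.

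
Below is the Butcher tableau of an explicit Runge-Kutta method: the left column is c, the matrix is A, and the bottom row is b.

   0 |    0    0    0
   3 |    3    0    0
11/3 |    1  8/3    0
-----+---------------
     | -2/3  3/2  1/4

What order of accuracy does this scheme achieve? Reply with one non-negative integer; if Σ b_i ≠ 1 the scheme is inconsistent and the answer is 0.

0

b = (-2/3, 3/2, 1/4)
c = (0, 3, 11/3)
Ac = (0, 0, 8)
Σ b_i: (-2/3)·1 + 3/2·1 + 1/4·1 = 13/12 ≠ 1 ⇒ order 0.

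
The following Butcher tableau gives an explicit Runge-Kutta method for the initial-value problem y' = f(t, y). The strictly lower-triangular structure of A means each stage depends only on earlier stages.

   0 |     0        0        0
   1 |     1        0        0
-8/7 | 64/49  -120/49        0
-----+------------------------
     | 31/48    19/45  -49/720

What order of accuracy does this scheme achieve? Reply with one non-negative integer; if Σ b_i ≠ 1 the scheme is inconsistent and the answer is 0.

b = (31/48, 19/45, -49/720)
c = (0, 1, -8/7)
Ac = (0, 0, -120/49)
Σ b_i: 31/48·1 + 19/45·1 + (-49/720)·1 = 1 ✓
b·c: 19/45·1 + (-49/720)·(-8/7) = 1/2 ✓
b·c²: 19/45·1 + (-49/720)·64/49 = 1/3 ✓
b·Ac: (-49/720)·(-120/49) = 1/6 ✓; 3 stages ⇒ order 3.

3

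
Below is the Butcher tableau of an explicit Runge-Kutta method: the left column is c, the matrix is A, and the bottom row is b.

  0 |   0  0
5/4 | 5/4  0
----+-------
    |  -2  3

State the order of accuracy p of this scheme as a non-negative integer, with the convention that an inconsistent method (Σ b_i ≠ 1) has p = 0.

b = (-2, 3)
c = (0, 5/4)
Σ b_i: (-2)·1 + 3·1 = 1 ✓
b·c: 3·5/4 = 15/4 ≠ 1/2 ⇒ order 1.

1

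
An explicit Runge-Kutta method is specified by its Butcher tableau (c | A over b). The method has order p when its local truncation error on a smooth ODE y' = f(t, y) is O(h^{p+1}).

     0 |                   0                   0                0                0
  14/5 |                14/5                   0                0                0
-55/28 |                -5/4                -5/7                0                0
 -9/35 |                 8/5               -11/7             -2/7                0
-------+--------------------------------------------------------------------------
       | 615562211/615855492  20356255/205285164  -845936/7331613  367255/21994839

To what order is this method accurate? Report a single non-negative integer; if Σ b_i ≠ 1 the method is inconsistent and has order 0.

b = (615562211/615855492, 20356255/205285164, -845936/7331613, 367255/21994839)
c = (0, 14/5, -55/28, -9/35)
Ac = (0, 0, -2, -1881/490)
Σ b_i: 615562211/615855492·1 + 20356255/205285164·1 + (-845936/7331613)·1 + 367255/21994839·1 = 1 ✓
b·c: 20356255/205285164·14/5 + (-845936/7331613)·(-55/28) + 367255/21994839·(-9/35) = 1/2 ✓
b·c²: 20356255/205285164·196/25 + (-845936/7331613)·3025/784 + 367255/21994839·81/1225 = 1/3 ✓
b·Ac: (-845936/7331613)·(-2) + 367255/21994839·(-1881/490) = 1/6 ✓
b·c³: 20356255/205285164·2744/125 + (-845936/7331613)·(-166375/21952) + 367255/21994839·(-729/42875) = 5219340447/1710709700 ≠ 1/4 ⇒ order 3.
b·(c∘Ac): (-845936/7331613)·55/14 + 367255/21994839·16929/17150 = -224173543/513212910 ≠ 1/8
b·Ac²: (-845936/7331613)·(-28/5) + 367255/21994839·(-920777/68600) = 2599038221/6158554920 ≠ 1/12
b·A²c: 367255/21994839·4/7 = 209860/21994839 ≠ 1/24

3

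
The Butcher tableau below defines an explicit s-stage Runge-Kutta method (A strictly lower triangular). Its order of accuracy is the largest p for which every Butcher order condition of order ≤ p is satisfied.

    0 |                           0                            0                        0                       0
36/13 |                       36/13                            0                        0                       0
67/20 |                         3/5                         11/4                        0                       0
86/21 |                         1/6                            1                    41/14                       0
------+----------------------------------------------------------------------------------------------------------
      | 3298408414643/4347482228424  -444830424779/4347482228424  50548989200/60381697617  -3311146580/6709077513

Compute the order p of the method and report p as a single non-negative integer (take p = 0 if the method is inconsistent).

3

b = (3298408414643/4347482228424, -444830424779/4347482228424, 50548989200/60381697617, -3311146580/6709077513)
c = (0, 36/13, 67/20, 86/21)
Ac = (0, 0, 99/13, 45791/3640)
Σ b_i: 3298408414643/4347482228424·1 + (-444830424779/4347482228424)·1 + 50548989200/60381697617·1 + (-3311146580/6709077513)·1 = 1 ✓
b·c: (-444830424779/4347482228424)·36/13 + 50548989200/60381697617·67/20 + (-3311146580/6709077513)·86/21 = 1/2 ✓
b·c²: (-444830424779/4347482228424)·1296/169 + 50548989200/60381697617·4489/400 + (-3311146580/6709077513)·7396/441 = 1/3 ✓
b·Ac: 50548989200/60381697617·99/13 + (-3311146580/6709077513)·45791/3640 = 1/6 ✓
b·c³: (-444830424779/4347482228424)·46656/2197 + 50548989200/60381697617·300763/8000 + (-3311146580/6709077513)·636056/9261 = -1515222409484333/329684068988820 ≠ 1/4 ⇒ order 3.
b·(c∘Ac): 50548989200/60381697617·6633/260 + (-3311146580/6709077513)·1969013/38220 = -1064554816313/261654023007 ≠ 1/8
b·Ac²: 50548989200/60381697617·3564/169 + (-3311146580/6709077513)·38361881/946400 = -8200204739339/3488720306760 ≠ 1/12
b·A²c: (-3311146580/6709077513)·4059/182 = -106666221970/9690889741 ≠ 1/24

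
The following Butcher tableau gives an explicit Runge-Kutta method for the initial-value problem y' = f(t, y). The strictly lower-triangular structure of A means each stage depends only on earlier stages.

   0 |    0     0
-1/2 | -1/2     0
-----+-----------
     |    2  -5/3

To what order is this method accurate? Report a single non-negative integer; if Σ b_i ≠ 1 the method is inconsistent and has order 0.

b = (2, -5/3)
c = (0, -1/2)
Σ b_i: 2·1 + (-5/3)·1 = 1/3 ≠ 1 ⇒ order 0.

0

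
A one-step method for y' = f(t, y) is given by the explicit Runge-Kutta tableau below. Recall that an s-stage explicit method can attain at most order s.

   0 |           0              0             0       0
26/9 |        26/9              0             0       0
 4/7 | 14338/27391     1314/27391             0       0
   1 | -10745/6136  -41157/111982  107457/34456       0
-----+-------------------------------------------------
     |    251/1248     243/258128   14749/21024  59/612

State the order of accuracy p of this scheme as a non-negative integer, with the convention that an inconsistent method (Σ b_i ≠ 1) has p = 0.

b = (251/1248, 243/258128, 14749/21024, 59/612)
c = (0, 26/9, 4/7, 1)
Ac = (0, 0, 292/2107, 85/118)
Σ b_i: 251/1248·1 + 243/258128·1 + 14749/21024·1 + 59/612·1 = 1 ✓
b·c: 243/258128·26/9 + 14749/21024·4/7 + 59/612·1 = 1/2 ✓
b·c²: 243/258128·676/81 + 14749/21024·16/49 + 59/612·1 = 1/3 ✓
b·Ac: 14749/21024·292/2107 + 59/612·85/118 = 1/6 ✓
b·c³: 243/258128·17576/729 + 14749/21024·64/343 + 59/612·1 = 1/4 ✓
b·(c∘Ac): 14749/21024·1168/14749 + 59/612·85/118 = 1/8 ✓
b·Ac²: 14749/21024·7592/18963 + 59/612·(-1088/531) = 1/12 ✓
b·A²c: 59/612·51/118 = 1/24 ✓; 4 stages ⇒ order 4.

4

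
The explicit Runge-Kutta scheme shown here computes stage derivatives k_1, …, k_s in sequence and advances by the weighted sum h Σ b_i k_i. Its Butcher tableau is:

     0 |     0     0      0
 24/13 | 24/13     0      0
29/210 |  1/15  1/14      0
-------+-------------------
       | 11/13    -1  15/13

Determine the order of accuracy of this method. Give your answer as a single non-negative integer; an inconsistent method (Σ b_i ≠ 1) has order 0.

b = (11/13, -1, 15/13)
c = (0, 24/13, 29/210)
Ac = (0, 0, 12/91)
Σ b_i: 11/13·1 + (-1)·1 + 15/13·1 = 1 ✓
b·c: (-1)·24/13 + 15/13·29/210 = -307/182 ≠ 1/2 ⇒ order 1.

1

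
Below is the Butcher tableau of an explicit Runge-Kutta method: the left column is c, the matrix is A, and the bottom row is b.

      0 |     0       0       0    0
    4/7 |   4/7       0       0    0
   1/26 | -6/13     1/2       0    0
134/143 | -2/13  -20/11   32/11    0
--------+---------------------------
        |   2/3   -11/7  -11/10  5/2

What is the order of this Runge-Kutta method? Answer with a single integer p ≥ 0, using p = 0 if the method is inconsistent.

0

b = (2/3, -11/7, -11/10, 5/2)
c = (0, 4/7, 1/26, 134/143)
Ac = (0, 0, 2/7, -928/1001)
Σ b_i: 2/3·1 + (-11/7)·1 + (-11/10)·1 + 5/2·1 = 52/105 ≠ 1 ⇒ order 0.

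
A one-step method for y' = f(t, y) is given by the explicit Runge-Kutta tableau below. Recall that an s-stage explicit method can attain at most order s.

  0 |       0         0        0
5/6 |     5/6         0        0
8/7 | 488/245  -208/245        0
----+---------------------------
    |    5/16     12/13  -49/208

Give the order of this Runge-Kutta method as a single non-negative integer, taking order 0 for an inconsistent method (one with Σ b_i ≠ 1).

b = (5/16, 12/13, -49/208)
c = (0, 5/6, 8/7)
Ac = (0, 0, -104/147)
Σ b_i: 5/16·1 + 12/13·1 + (-49/208)·1 = 1 ✓
b·c: 12/13·5/6 + (-49/208)·8/7 = 1/2 ✓
b·c²: 12/13·25/36 + (-49/208)·64/49 = 1/3 ✓
b·Ac: (-49/208)·(-104/147) = 1/6 ✓; 3 stages ⇒ order 3.

3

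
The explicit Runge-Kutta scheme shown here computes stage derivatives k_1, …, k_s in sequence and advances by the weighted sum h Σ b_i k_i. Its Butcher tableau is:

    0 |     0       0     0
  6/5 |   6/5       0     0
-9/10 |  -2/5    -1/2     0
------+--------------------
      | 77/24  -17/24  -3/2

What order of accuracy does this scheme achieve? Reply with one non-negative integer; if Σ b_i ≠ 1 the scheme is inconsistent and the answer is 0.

b = (77/24, -17/24, -3/2)
c = (0, 6/5, -9/10)
Ac = (0, 0, -3/5)
Σ b_i: 77/24·1 + (-17/24)·1 + (-3/2)·1 = 1 ✓
b·c: (-17/24)·6/5 + (-3/2)·(-9/10) = 1/2 ✓
b·c²: (-17/24)·36/25 + (-3/2)·81/100 = -447/200 ≠ 1/3 ⇒ order 2.
b·Ac: (-3/2)·(-3/5) = 9/10 ≠ 1/6

2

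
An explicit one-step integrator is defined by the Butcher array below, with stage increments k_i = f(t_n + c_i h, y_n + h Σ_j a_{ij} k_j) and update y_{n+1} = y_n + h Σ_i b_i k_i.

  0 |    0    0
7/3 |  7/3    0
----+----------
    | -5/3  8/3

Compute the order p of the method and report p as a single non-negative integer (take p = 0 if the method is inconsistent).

b = (-5/3, 8/3)
c = (0, 7/3)
Σ b_i: (-5/3)·1 + 8/3·1 = 1 ✓
b·c: 8/3·7/3 = 56/9 ≠ 1/2 ⇒ order 1.

1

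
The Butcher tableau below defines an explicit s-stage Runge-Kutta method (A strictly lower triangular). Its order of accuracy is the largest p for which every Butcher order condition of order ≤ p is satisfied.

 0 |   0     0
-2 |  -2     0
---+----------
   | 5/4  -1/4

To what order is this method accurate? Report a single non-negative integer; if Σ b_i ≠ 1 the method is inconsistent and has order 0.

2

b = (5/4, -1/4)
c = (0, -2)
Σ b_i: 5/4·1 + (-1/4)·1 = 1 ✓
b·c: (-1/4)·(-2) = 1/2 ✓; 2 stages ⇒ order 2.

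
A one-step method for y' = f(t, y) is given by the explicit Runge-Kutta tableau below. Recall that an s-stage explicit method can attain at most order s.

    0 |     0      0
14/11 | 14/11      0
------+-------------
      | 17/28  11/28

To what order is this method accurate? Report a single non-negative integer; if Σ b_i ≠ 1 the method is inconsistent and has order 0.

b = (17/28, 11/28)
c = (0, 14/11)
Σ b_i: 17/28·1 + 11/28·1 = 1 ✓
b·c: 11/28·14/11 = 1/2 ✓; 2 stages ⇒ order 2.

2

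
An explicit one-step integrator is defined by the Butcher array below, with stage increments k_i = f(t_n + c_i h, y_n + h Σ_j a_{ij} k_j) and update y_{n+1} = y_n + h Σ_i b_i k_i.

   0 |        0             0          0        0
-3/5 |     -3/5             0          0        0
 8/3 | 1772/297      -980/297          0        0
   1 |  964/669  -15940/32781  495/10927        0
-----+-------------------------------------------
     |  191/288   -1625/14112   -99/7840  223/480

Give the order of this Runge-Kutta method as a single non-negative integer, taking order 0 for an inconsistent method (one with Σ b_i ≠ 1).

b = (191/288, -1625/14112, -99/7840, 223/480)
c = (0, -3/5, 8/3, 1)
Ac = (0, 0, 196/99, 92/223)
Σ b_i: 191/288·1 + (-1625/14112)·1 + (-99/7840)·1 + 223/480·1 = 1 ✓
b·c: (-1625/14112)·(-3/5) + (-99/7840)·8/3 + 223/480·1 = 1/2 ✓
b·c²: (-1625/14112)·9/25 + (-99/7840)·64/9 + 223/480·1 = 1/3 ✓
b·Ac: (-99/7840)·196/99 + 223/480·92/223 = 1/6 ✓
b·c³: (-1625/14112)·(-27/125) + (-99/7840)·512/27 + 223/480·1 = 1/4 ✓
b·(c∘Ac): (-99/7840)·1568/297 + 223/480·92/223 = 1/8 ✓
b·Ac²: (-99/7840)·(-196/165) + 223/480·164/1115 = 1/12 ✓
b·A²c: 223/480·20/223 = 1/24 ✓; 4 stages ⇒ order 4.

4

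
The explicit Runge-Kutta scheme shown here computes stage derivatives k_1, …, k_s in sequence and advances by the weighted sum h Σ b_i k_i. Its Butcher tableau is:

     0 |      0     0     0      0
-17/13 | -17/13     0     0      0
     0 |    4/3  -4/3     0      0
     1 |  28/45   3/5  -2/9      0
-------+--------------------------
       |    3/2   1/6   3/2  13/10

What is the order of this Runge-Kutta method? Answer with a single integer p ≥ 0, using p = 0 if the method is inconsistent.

b = (3/2, 1/6, 3/2, 13/10)
c = (0, -17/13, 0, 1)
Ac = (0, 0, 68/39, -51/65)
Σ b_i: 3/2·1 + 1/6·1 + 3/2·1 + 13/10·1 = 67/15 ≠ 1 ⇒ order 0.

0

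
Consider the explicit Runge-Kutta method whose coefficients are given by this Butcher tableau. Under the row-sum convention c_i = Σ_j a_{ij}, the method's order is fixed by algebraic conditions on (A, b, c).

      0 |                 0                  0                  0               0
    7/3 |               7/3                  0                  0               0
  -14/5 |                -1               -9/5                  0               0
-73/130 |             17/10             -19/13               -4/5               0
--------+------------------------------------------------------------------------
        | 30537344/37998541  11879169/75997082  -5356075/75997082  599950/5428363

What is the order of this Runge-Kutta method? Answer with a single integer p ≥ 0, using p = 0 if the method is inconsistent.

3

b = (30537344/37998541, 11879169/75997082, -5356075/75997082, 599950/5428363)
c = (0, 7/3, -14/5, -73/130)
Ac = (0, 0, -21/5, -1141/975)
Σ b_i: 30537344/37998541·1 + 11879169/75997082·1 + (-5356075/75997082)·1 + 599950/5428363·1 = 1 ✓
b·c: 11879169/75997082·7/3 + (-5356075/75997082)·(-14/5) + 599950/5428363·(-73/130) = 1/2 ✓
b·c²: 11879169/75997082·49/9 + (-5356075/75997082)·196/25 + 599950/5428363·5329/16900 = 1/3 ✓
b·Ac: (-5356075/75997082)·(-21/5) + 599950/5428363·(-1141/975) = 1/6 ✓
b·c³: 11879169/75997082·343/27 + (-5356075/75997082)·(-2744/125) + 599950/5428363·(-389017/2197000) = 44626935551/12702369420 ≠ 1/4 ⇒ order 3.
b·(c∘Ac): (-5356075/75997082)·294/25 + 599950/5428363·83293/126750 = -61572742/81425445 ≠ 1/8
b·Ac²: (-5356075/75997082)·(-49/5) + 599950/5428363·(-208103/14625) = -430883551/488552670 ≠ 1/12
b·A²c: 599950/5428363·84/25 = 2015832/5428363 ≠ 1/24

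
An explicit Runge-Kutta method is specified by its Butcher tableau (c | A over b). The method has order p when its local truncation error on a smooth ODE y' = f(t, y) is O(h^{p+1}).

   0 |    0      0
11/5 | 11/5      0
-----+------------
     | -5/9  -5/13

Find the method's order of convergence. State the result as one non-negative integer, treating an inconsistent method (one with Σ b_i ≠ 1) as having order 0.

b = (-5/9, -5/13)
c = (0, 11/5)
Σ b_i: (-5/9)·1 + (-5/13)·1 = -110/117 ≠ 1 ⇒ order 0.

0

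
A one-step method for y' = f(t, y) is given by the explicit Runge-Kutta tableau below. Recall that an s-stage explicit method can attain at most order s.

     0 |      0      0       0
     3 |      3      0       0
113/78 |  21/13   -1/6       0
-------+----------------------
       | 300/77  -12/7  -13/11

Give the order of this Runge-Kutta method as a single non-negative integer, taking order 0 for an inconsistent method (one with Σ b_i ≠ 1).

b = (300/77, -12/7, -13/11)
c = (0, 3, 113/78)
Ac = (0, 0, -1/2)
Σ b_i: 300/77·1 + (-12/7)·1 + (-13/11)·1 = 1 ✓
b·c: (-12/7)·3 + (-13/11)·113/78 = -3167/462 ≠ 1/2 ⇒ order 1.

1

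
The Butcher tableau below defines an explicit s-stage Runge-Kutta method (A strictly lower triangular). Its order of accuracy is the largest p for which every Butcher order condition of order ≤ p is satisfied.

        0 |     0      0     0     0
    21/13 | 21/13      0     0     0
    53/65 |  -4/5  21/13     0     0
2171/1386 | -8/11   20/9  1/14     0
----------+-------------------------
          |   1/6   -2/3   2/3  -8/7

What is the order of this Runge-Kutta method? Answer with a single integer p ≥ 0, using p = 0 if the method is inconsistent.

0

b = (1/6, -2/3, 2/3, -8/7)
c = (0, 21/13, 53/65, 2171/1386)
Ac = (0, 0, 441/169, 9959/2730)
Σ b_i: 1/6·1 + (-2/3)·1 + 2/3·1 + (-8/7)·1 = -41/42 ≠ 1 ⇒ order 0.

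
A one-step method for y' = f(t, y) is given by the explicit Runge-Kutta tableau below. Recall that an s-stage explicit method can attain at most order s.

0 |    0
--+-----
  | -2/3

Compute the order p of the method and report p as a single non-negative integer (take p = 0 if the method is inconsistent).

0

b = (-2/3)
c = (0)
Σ b_i: (-2/3)·1 = -2/3 ≠ 1 ⇒ order 0.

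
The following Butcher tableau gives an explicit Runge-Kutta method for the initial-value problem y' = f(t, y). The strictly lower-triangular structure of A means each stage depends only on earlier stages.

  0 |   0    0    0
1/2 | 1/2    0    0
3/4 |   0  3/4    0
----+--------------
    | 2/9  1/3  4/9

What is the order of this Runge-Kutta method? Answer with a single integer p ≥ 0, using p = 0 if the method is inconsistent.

3

b = (2/9, 1/3, 4/9)
c = (0, 1/2, 3/4)
Ac = (0, 0, 3/8)
Σ b_i: 2/9·1 + 1/3·1 + 4/9·1 = 1 ✓
b·c: 1/3·1/2 + 4/9·3/4 = 1/2 ✓
b·c²: 1/3·1/4 + 4/9·9/16 = 1/3 ✓
b·Ac: 4/9·3/8 = 1/6 ✓; 3 stages ⇒ order 3.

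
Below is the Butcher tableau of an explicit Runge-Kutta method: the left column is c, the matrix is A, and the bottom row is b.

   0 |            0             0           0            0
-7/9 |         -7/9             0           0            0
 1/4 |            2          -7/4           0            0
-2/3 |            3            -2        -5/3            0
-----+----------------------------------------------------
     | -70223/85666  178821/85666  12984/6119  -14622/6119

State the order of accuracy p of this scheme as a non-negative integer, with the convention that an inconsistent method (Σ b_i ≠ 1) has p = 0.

b = (-70223/85666, 178821/85666, 12984/6119, -14622/6119)
c = (0, -7/9, 1/4, -2/3)
Ac = (0, 0, 49/36, 41/36)
Σ b_i: (-70223/85666)·1 + 178821/85666·1 + 12984/6119·1 + (-14622/6119)·1 = 1 ✓
b·c: 178821/85666·(-7/9) + 12984/6119·1/4 + (-14622/6119)·(-2/3) = 1/2 ✓
b·c²: 178821/85666·49/81 + 12984/6119·1/16 + (-14622/6119)·4/9 = 1/3 ✓
b·Ac: 12984/6119·49/36 + (-14622/6119)·41/36 = 1/6 ✓
b·c³: 178821/85666·(-343/729) + 12984/6119·1/64 + (-14622/6119)·(-8/27) = -318479/1321704 ≠ 1/4 ⇒ order 3.
b·(c∘Ac): 12984/6119·49/144 + (-14622/6119)·(-41/54) = 279361/110142 ≠ 1/8
b·Ac²: 12984/6119·(-343/324) + (-14622/6119)·(-1703/1296) = 1181203/1321704 ≠ 1/12
b·A²c: (-14622/6119)·(-245/108) = 597065/110142 ≠ 1/24

3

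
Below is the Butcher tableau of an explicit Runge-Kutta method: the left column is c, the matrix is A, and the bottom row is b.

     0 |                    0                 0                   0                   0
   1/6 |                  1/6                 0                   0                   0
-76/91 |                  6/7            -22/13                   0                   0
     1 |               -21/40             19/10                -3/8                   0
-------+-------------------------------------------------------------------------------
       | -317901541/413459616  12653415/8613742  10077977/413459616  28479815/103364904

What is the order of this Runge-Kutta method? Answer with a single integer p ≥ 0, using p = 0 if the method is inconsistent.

b = (-317901541/413459616, 12653415/8613742, 10077977/413459616, 28479815/103364904)
c = (0, 1/6, -76/91, 1)
Ac = (0, 0, -11/39, 3439/5460)
Σ b_i: (-317901541/413459616)·1 + 12653415/8613742·1 + 10077977/413459616·1 + 28479815/103364904·1 = 1 ✓
b·c: 12653415/8613742·1/6 + 10077977/413459616·(-76/91) + 28479815/103364904·1 = 1/2 ✓
b·c²: 12653415/8613742·1/36 + 10077977/413459616·5776/8281 + 28479815/103364904·1 = 1/3 ✓
b·Ac: 10077977/413459616·(-11/39) + 28479815/103364904·3439/5460 = 1/6 ✓
b·c³: 12653415/8613742·1/216 + 10077977/413459616·(-438976/753571) + 28479815/103364904·1 = 1681383173/6270804176 ≠ 1/4 ⇒ order 3.
b·(c∘Ac): 10077977/413459616·836/3549 + 28479815/103364904·3439/5460 = 222379211/1240378848 ≠ 1/8
b·Ac²: 10077977/413459616·(-11/234) + 28479815/103364904·(-622421/2981160) = -6622533647/112874475168 ≠ 1/12
b·A²c: 28479815/103364904·11/104 = 24098305/826919232 ≠ 1/24

3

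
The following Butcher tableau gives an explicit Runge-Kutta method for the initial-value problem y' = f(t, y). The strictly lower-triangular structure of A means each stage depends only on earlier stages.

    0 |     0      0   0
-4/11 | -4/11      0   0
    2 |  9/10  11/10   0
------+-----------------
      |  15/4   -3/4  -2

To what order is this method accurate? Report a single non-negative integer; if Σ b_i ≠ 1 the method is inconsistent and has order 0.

1

b = (15/4, -3/4, -2)
c = (0, -4/11, 2)
Ac = (0, 0, -2/5)
Σ b_i: 15/4·1 + (-3/4)·1 + (-2)·1 = 1 ✓
b·c: (-3/4)·(-4/11) + (-2)·2 = -41/11 ≠ 1/2 ⇒ order 1.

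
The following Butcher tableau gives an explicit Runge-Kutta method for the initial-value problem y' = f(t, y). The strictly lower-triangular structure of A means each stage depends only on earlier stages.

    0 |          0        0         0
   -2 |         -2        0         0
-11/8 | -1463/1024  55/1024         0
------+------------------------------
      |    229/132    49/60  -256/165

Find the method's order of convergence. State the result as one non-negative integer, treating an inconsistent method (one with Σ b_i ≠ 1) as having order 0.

3

b = (229/132, 49/60, -256/165)
c = (0, -2, -11/8)
Ac = (0, 0, -55/512)
Σ b_i: 229/132·1 + 49/60·1 + (-256/165)·1 = 1 ✓
b·c: 49/60·(-2) + (-256/165)·(-11/8) = 1/2 ✓
b·c²: 49/60·4 + (-256/165)·121/64 = 1/3 ✓
b·Ac: (-256/165)·(-55/512) = 1/6 ✓; 3 stages ⇒ order 3.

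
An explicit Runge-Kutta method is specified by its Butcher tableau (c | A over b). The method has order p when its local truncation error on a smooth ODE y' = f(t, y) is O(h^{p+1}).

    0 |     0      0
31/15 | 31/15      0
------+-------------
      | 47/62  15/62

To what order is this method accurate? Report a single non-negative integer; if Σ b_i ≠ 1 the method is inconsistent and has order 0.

b = (47/62, 15/62)
c = (0, 31/15)
Σ b_i: 47/62·1 + 15/62·1 = 1 ✓
b·c: 15/62·31/15 = 1/2 ✓; 2 stages ⇒ order 2.

2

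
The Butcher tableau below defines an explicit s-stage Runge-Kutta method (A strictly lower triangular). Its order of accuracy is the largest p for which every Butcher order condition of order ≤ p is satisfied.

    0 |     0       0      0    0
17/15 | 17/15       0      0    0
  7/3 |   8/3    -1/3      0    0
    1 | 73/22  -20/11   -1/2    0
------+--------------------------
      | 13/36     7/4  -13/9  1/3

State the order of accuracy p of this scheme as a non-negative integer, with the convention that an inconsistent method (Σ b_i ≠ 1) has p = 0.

b = (13/36, 7/4, -13/9, 1/3)
c = (0, 17/15, 7/3, 1)
Ac = (0, 0, -17/45, -71/22)
Σ b_i: 13/36·1 + 7/4·1 + (-13/9)·1 + 1/3·1 = 1 ✓
b·c: 7/4·17/15 + (-13/9)·7/3 + 1/3·1 = -569/540 ≠ 1/2 ⇒ order 1.

1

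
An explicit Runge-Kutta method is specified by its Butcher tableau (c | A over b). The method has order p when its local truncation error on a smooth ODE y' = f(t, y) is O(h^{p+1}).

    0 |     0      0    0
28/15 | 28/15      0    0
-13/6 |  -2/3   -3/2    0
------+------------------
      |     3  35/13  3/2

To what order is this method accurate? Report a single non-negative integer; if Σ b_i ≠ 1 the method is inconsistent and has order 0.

b = (3, 35/13, 3/2)
c = (0, 28/15, -13/6)
Ac = (0, 0, -14/5)
Σ b_i: 3·1 + 35/13·1 + 3/2·1 = 187/26 ≠ 1 ⇒ order 0.

0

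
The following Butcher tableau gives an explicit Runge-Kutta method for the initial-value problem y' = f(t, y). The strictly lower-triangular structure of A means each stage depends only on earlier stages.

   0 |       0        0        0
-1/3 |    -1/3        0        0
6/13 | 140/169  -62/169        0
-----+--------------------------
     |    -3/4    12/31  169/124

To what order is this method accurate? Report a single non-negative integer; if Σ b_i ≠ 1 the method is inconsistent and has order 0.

b = (-3/4, 12/31, 169/124)
c = (0, -1/3, 6/13)
Ac = (0, 0, 62/507)
Σ b_i: (-3/4)·1 + 12/31·1 + 169/124·1 = 1 ✓
b·c: 12/31·(-1/3) + 169/124·6/13 = 1/2 ✓
b·c²: 12/31·1/9 + 169/124·36/169 = 1/3 ✓
b·Ac: 169/124·62/507 = 1/6 ✓; 3 stages ⇒ order 3.

3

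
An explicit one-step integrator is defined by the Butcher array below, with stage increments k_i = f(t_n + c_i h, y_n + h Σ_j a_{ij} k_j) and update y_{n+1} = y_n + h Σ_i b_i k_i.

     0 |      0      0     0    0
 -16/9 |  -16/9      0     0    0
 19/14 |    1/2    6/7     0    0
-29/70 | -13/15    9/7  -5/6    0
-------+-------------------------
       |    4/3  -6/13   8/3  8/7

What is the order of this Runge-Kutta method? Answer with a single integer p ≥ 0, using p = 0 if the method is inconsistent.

b = (4/3, -6/13, 8/3, 8/7)
c = (0, -16/9, 19/14, -29/70)
Ac = (0, 0, -32/21, -41/12)
Σ b_i: 4/3·1 + (-6/13)·1 + 8/3·1 + 8/7·1 = 426/91 ≠ 1 ⇒ order 0.

0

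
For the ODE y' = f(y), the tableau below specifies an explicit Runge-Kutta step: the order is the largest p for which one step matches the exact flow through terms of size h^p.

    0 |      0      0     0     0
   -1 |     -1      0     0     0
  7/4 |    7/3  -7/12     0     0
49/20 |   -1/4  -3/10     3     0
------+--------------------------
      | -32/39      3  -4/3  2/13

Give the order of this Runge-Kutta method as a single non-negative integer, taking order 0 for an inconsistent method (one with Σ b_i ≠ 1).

1

b = (-32/39, 3, -4/3, 2/13)
c = (0, -1, 7/4, 49/20)
Ac = (0, 0, 7/12, 111/20)
Σ b_i: (-32/39)·1 + 3·1 + (-4/3)·1 + 2/13·1 = 1 ✓
b·c: 3·(-1) + (-4/3)·7/4 + 2/13·49/20 = -1933/390 ≠ 1/2 ⇒ order 1.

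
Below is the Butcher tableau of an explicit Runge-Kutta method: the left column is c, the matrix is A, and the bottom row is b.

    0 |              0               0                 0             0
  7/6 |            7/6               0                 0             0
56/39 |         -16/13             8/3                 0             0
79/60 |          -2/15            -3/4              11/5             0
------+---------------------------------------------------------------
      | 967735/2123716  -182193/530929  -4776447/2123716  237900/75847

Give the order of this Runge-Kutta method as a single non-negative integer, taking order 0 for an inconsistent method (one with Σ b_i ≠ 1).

b = (967735/2123716, -182193/530929, -4776447/2123716, 237900/75847)
c = (0, 7/6, 56/39, 79/60)
Ac = (0, 0, 28/9, 3563/1560)
Σ b_i: 967735/2123716·1 + (-182193/530929)·1 + (-4776447/2123716)·1 + 237900/75847·1 = 1 ✓
b·c: (-182193/530929)·7/6 + (-4776447/2123716)·56/39 + 237900/75847·79/60 = 1/2 ✓
b·c²: (-182193/530929)·49/36 + (-4776447/2123716)·3136/1521 + 237900/75847·6241/3600 = 1/3 ✓
b·Ac: (-4776447/2123716)·28/9 + 237900/75847·3563/1560 = 1/6 ✓
b·c³: (-182193/530929)·343/216 + (-4776447/2123716)·175616/59319 + 237900/75847·493039/216000 = -31198379/709927920 ≠ 1/4 ⇒ order 3.
b·(c∘Ac): (-4776447/2123716)·1568/351 + 237900/75847·281477/93600 = -3357613/5460984 ≠ 1/8
b·Ac²: (-4776447/2123716)·98/27 + 237900/75847·427721/121680 = 101593597/35496396 ≠ 1/12
b·A²c: 237900/75847·308/45 = 4884880/227541 ≠ 1/24

3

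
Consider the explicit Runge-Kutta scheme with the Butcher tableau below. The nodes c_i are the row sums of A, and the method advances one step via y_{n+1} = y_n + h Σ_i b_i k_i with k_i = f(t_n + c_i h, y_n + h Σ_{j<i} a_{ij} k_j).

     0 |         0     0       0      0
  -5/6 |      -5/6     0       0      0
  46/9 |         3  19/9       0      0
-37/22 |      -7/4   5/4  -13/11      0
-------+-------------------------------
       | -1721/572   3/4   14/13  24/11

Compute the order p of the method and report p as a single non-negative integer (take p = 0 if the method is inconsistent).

b = (-1721/572, 3/4, 14/13, 24/11)
c = (0, -5/6, 46/9, -37/22)
Ac = (0, 0, -95/54, -5609/792)
Σ b_i: (-1721/572)·1 + 3/4·1 + 14/13·1 + 24/11·1 = 1 ✓
b·c: 3/4·(-5/6) + 14/13·46/9 + 24/11·(-37/22) = 137023/113256 ≠ 1/2 ⇒ order 1.

1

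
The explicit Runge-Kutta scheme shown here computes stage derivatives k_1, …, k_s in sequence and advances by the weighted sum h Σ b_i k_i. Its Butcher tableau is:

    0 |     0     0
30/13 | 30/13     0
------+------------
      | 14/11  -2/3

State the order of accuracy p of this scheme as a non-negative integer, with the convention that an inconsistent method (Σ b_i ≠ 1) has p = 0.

b = (14/11, -2/3)
c = (0, 30/13)
Σ b_i: 14/11·1 + (-2/3)·1 = 20/33 ≠ 1 ⇒ order 0.

0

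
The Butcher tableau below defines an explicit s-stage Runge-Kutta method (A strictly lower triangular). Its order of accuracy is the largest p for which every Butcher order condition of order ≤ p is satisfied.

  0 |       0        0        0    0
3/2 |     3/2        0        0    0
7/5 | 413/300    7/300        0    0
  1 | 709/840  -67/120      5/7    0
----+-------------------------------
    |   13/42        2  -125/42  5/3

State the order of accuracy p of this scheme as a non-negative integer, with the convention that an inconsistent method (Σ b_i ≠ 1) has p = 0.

b = (13/42, 2, -125/42, 5/3)
c = (0, 3/2, 7/5, 1)
Ac = (0, 0, 7/200, 13/80)
Σ b_i: 13/42·1 + 2·1 + (-125/42)·1 + 5/3·1 = 1 ✓
b·c: 2·3/2 + (-125/42)·7/5 + 5/3·1 = 1/2 ✓
b·c²: 2·9/4 + (-125/42)·49/25 + 5/3·1 = 1/3 ✓
b·Ac: (-125/42)·7/200 + 5/3·13/80 = 1/6 ✓
b·c³: 2·27/8 + (-125/42)·343/125 + 5/3·1 = 1/4 ✓
b·(c∘Ac): (-125/42)·49/1000 + 5/3·13/80 = 1/8 ✓
b·Ac²: (-125/42)·21/400 + 5/3·23/160 = 1/12 ✓
b·A²c: 5/3·1/40 = 1/24 ✓; 4 stages ⇒ order 4.

4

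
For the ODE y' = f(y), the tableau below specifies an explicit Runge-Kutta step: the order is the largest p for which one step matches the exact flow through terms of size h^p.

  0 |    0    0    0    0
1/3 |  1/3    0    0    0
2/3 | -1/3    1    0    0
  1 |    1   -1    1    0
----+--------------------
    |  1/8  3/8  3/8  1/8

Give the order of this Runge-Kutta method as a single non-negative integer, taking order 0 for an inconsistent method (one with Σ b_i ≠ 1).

b = (1/8, 3/8, 3/8, 1/8)
c = (0, 1/3, 2/3, 1)
Ac = (0, 0, 1/3, 1/3)
Σ b_i: 1/8·1 + 3/8·1 + 3/8·1 + 1/8·1 = 1 ✓
b·c: 3/8·1/3 + 3/8·2/3 + 1/8·1 = 1/2 ✓
b·c²: 3/8·1/9 + 3/8·4/9 + 1/8·1 = 1/3 ✓
b·Ac: 3/8·1/3 + 1/8·1/3 = 1/6 ✓
b·c³: 3/8·1/27 + 3/8·8/27 + 1/8·1 = 1/4 ✓
b·(c∘Ac): 3/8·2/9 + 1/8·1/3 = 1/8 ✓
b·Ac²: 3/8·1/9 + 1/8·1/3 = 1/12 ✓
b·A²c: 1/8·1/3 = 1/24 ✓; 4 stages ⇒ order 4.

4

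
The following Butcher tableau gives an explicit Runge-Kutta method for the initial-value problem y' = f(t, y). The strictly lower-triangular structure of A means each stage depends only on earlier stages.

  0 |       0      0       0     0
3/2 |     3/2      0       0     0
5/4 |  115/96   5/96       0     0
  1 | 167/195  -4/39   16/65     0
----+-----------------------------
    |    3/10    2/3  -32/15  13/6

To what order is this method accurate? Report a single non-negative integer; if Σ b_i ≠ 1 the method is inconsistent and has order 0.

b = (3/10, 2/3, -32/15, 13/6)
c = (0, 3/2, 5/4, 1)
Ac = (0, 0, 5/64, 2/13)
Σ b_i: 3/10·1 + 2/3·1 + (-32/15)·1 + 13/6·1 = 1 ✓
b·c: 2/3·3/2 + (-32/15)·5/4 + 13/6·1 = 1/2 ✓
b·c²: 2/3·9/4 + (-32/15)·25/16 + 13/6·1 = 1/3 ✓
b·Ac: (-32/15)·5/64 + 13/6·2/13 = 1/6 ✓
b·c³: 2/3·27/8 + (-32/15)·125/64 + 13/6·1 = 1/4 ✓
b·(c∘Ac): (-32/15)·25/256 + 13/6·2/13 = 1/8 ✓
b·Ac²: (-32/15)·15/128 + 13/6·2/13 = 1/12 ✓
b·A²c: 13/6·1/52 = 1/24 ✓; 4 stages ⇒ order 4.

4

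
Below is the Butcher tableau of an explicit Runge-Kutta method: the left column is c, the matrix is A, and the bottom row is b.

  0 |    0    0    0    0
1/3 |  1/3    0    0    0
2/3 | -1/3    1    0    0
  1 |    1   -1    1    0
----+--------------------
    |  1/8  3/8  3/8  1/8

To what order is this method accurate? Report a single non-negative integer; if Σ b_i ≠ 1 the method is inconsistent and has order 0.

b = (1/8, 3/8, 3/8, 1/8)
c = (0, 1/3, 2/3, 1)
Ac = (0, 0, 1/3, 1/3)
Σ b_i: 1/8·1 + 3/8·1 + 3/8·1 + 1/8·1 = 1 ✓
b·c: 3/8·1/3 + 3/8·2/3 + 1/8·1 = 1/2 ✓
b·c²: 3/8·1/9 + 3/8·4/9 + 1/8·1 = 1/3 ✓
b·Ac: 3/8·1/3 + 1/8·1/3 = 1/6 ✓
b·c³: 3/8·1/27 + 3/8·8/27 + 1/8·1 = 1/4 ✓
b·(c∘Ac): 3/8·2/9 + 1/8·1/3 = 1/8 ✓
b·Ac²: 3/8·1/9 + 1/8·1/3 = 1/12 ✓
b·A²c: 1/8·1/3 = 1/24 ✓; 4 stages ⇒ order 4.

4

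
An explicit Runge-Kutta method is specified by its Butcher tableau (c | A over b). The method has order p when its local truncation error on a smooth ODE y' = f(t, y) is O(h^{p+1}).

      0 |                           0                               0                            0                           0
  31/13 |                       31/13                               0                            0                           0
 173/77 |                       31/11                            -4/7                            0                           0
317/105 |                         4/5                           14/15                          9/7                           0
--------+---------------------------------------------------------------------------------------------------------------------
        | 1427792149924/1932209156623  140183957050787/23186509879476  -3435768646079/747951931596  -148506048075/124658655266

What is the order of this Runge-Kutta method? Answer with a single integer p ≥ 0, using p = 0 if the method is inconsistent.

3

b = (1427792149924/1932209156623, 140183957050787/23186509879476, -3435768646079/747951931596, -148506048075/124658655266)
c = (0, 31/13, 173/77, 317/105)
Ac = (0, 0, -124/91, 537541/105105)
Σ b_i: 1427792149924/1932209156623·1 + 140183957050787/23186509879476·1 + (-3435768646079/747951931596)·1 + (-148506048075/124658655266)·1 = 1 ✓
b·c: 140183957050787/23186509879476·31/13 + (-3435768646079/747951931596)·173/77 + (-148506048075/124658655266)·317/105 = 1/2 ✓
b·c²: 140183957050787/23186509879476·961/169 + (-3435768646079/747951931596)·29929/5929 + (-148506048075/124658655266)·100489/11025 = 1/3 ✓
b·Ac: (-3435768646079/747951931596)·(-124/91) + (-148506048075/124658655266)·537541/105105 = 1/6 ✓
b·c³: 140183957050787/23186509879476·29791/2197 + (-3435768646079/747951931596)·5177717/456533 + (-148506048075/124658655266)·31855013/1157625 = -16268781772090231/5615249126456970 ≠ 1/4 ⇒ order 3.
b·(c∘Ac): (-3435768646079/747951931596)·(-21452/7007) + (-148506048075/124658655266)·170400497/11036025 = -49129464342347/11343937629206 ≠ 1/8
b·Ac²: (-3435768646079/747951931596)·(-3844/1183) + (-148506048075/124658655266)·1241211497/105210105 = 326380664572121/374349941763798 ≠ 1/12
b·A²c: (-148506048075/124658655266)·(-1116/637) = 1691150506650/810281259229 ≠ 1/24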